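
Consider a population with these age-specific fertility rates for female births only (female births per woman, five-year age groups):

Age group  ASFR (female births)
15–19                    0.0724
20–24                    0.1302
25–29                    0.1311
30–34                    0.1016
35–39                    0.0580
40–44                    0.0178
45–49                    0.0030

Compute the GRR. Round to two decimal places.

Sum of female ASFRs = 0.0724 + 0.1302 + 0.1311 + 0.1016 + 0.0580 + 0.0178 + 0.0030 = 0.5141
GRR = 5 × 0.5141 = 2.5705

2.57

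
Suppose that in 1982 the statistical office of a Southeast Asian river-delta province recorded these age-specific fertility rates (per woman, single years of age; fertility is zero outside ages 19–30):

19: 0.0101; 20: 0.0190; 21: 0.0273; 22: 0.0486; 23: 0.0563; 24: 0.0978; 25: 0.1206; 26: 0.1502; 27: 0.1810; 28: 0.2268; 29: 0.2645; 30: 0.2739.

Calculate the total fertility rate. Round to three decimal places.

Sum of ASFRs = 0.0101 + 0.0190 + 0.0273 + 0.0486 + 0.0563 + 0.0978 + 0.1206 + 0.1502 + 0.1810 + 0.2268 + 0.2645 + 0.2739 = 1.4761
TFR = 1.4761

1.476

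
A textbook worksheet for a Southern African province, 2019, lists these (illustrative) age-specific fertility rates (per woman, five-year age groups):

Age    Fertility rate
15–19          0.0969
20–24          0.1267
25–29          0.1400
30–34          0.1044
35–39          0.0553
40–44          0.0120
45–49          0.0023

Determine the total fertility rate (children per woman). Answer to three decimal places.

Sum of ASFRs = 0.0969 + 0.1267 + 0.1400 + 0.1044 + 0.0553 + 0.0120 + 0.0023 = 0.5376
TFR = 5 × 0.5376 = 2.688

2.688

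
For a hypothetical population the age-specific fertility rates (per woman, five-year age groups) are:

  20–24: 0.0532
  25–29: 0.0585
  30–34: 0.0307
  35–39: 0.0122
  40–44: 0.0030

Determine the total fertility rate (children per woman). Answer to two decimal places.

0.79

Sum of ASFRs = 0.0532 + 0.0585 + 0.0307 + 0.0122 + 0.0030 = 0.1576
TFR = 5 × 0.1576 = 0.788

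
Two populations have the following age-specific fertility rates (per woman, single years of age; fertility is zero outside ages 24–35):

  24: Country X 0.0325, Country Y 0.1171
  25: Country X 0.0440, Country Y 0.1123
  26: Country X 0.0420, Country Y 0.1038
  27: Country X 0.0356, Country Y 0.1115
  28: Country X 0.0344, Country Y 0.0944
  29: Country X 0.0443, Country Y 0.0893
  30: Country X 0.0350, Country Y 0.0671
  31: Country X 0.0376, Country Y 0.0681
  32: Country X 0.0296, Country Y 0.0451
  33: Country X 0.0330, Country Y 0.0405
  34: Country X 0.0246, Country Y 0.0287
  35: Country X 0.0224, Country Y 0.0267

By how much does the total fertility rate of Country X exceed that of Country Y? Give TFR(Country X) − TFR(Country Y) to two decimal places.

-0.49

Country X:
  Sum of ASFRs = 0.0325 + 0.0440 + 0.0420 + 0.0356 + 0.0344 + 0.0443 + 0.0350 + 0.0376 + 0.0296 + 0.0330 + 0.0246 + 0.0224 = 0.4150
  TFR = 0.415
Country Y:
  Sum of ASFRs = 0.1171 + 0.1123 + 0.1038 + 0.1115 + 0.0944 + 0.0893 + 0.0671 + 0.0681 + 0.0451 + 0.0405 + 0.0287 + 0.0267 = 0.9046
  TFR = 0.9046
Difference = 0.415 − 0.9046 = -0.4896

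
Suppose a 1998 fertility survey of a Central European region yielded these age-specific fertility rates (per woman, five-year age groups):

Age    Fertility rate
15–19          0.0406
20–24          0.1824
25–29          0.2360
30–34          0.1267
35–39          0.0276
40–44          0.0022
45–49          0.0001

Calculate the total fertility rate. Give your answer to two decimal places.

3.08

Sum of ASFRs = 0.0406 + 0.1824 + 0.2360 + 0.1267 + 0.0276 + 0.0022 + 0.0001 = 0.6156
TFR = 5 × 0.6156 = 3.078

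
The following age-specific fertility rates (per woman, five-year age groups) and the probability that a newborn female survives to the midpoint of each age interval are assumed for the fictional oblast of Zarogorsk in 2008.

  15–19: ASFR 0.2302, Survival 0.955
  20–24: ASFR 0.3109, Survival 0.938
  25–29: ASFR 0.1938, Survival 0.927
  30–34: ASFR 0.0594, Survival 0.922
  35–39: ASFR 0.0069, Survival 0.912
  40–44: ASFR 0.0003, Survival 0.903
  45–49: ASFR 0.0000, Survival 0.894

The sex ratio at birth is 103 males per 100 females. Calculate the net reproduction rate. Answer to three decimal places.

Proportion female at birth = 100 / (100 + 103) = 0.49261.
Survival-weighted fertility by age (5·fₓ·Sₓ):
  15–19: 5 × 0.2302 × 0.955 = 1.09921
  20–24: 5 × 0.3109 × 0.938 = 1.45812
  25–29: 5 × 0.1938 × 0.927 = 0.89826
  30–34: 5 × 0.0594 × 0.922 = 0.27383
  35–39: 5 × 0.0069 × 0.912 = 0.03146
  40–44: 5 × 0.0003 × 0.903 = 0.00135
  45–49: 5 × 0.0000 × 0.894 = 0.00000
Sum = 3.76223
NRR = 0.49261 × 3.76223 = 1.85331

1.853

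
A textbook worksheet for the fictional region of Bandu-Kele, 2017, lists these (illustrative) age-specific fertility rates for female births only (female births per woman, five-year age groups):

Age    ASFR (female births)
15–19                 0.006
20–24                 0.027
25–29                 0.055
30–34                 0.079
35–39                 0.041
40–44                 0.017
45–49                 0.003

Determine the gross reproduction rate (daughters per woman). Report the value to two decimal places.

1.14

Sum of female ASFRs = 0.006 + 0.027 + 0.055 + 0.079 + 0.041 + 0.017 + 0.003 = 0.228
GRR = 5 × 0.228 = 1.14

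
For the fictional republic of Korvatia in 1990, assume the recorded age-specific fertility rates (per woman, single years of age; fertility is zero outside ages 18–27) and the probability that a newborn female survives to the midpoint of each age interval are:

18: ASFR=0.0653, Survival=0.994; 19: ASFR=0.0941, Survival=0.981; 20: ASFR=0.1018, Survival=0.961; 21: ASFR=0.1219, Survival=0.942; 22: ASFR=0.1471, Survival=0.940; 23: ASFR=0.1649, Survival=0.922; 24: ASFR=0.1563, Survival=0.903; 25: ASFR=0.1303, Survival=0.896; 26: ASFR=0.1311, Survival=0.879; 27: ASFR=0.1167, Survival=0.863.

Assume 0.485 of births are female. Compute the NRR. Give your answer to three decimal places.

Proportion female at birth = 0.485.
Per-age-group product (1 × ASFR × survival probability):
  18: 1 × 0.0653 × 0.994 = 0.06491
  19: 1 × 0.0941 × 0.981 = 0.09231
  20: 1 × 0.1018 × 0.961 = 0.09783
  21: 1 × 0.1219 × 0.942 = 0.11483
  22: 1 × 0.1471 × 0.940 = 0.13827
  23: 1 × 0.1649 × 0.922 = 0.15204
  24: 1 × 0.1563 × 0.903 = 0.14114
  25: 1 × 0.1303 × 0.896 = 0.11675
  26: 1 × 0.1311 × 0.879 = 0.11524
  27: 1 × 0.1167 × 0.863 = 0.10071
Sum = 1.13403
NRR = 0.485 × 1.13403 = 0.55000
An NRR under 1 implies long-run decline under these rates.

0.550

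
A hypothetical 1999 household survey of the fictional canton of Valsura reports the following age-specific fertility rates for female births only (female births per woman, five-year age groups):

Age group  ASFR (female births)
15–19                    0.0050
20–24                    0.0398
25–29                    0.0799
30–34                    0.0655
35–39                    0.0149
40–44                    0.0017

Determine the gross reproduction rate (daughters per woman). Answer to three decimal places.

1.034

Sum of female ASFRs = 0.0050 + 0.0398 + 0.0799 + 0.0655 + 0.0149 + 0.0017 = 0.2068
GRR = 5 × 0.2068 = 1.034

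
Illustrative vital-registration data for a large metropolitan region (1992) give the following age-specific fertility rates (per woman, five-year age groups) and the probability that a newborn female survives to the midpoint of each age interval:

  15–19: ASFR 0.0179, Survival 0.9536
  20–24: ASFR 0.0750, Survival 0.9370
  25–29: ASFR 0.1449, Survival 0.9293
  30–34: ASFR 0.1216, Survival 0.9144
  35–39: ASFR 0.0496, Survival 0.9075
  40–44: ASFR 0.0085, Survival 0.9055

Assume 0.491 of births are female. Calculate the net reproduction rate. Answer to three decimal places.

Proportion female at birth = 0.491.
Each age group contributes 5 × ASFR × survival:
  15–19: 5 × 0.0179 × 0.9536 = 0.08535
  20–24: 5 × 0.0750 × 0.9370 = 0.35138
  25–29: 5 × 0.1449 × 0.9293 = 0.67328
  30–34: 5 × 0.1216 × 0.9144 = 0.55596
  35–39: 5 × 0.0496 × 0.9075 = 0.22506
  40–44: 5 × 0.0085 × 0.9055 = 0.03848
Sum = 1.92951
NRR = 0.491 × 1.92951 = 0.94739

0.947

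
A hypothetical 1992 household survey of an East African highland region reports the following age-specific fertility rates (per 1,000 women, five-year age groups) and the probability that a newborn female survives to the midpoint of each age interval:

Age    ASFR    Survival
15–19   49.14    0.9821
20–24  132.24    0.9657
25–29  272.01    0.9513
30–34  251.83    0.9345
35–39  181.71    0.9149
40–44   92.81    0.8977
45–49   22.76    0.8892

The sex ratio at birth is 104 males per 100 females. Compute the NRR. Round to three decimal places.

2.304

Proportion female at birth = 100 / (100 + 104) = 0.49020.
Each age group contributes 5 × ASFR × survival:
  15–19: 5 × 49.14/1000 × 0.9821 = 0.24130
  20–24: 5 × 132.24/1000 × 0.9657 = 0.63852
  25–29: 5 × 272.01/1000 × 0.9513 = 1.29382
  30–34: 5 × 251.83/1000 × 0.9345 = 1.17668
  35–39: 5 × 181.71/1000 × 0.9149 = 0.83123
  40–44: 5 × 92.81/1000 × 0.8977 = 0.41658
  45–49: 5 × 22.76/1000 × 0.8892 = 0.10119
Sum = 4.69932
NRR = 0.49020 × 4.69932 = 2.30361
An NRR exceeding 1 indicates intrinsic growth under these rates.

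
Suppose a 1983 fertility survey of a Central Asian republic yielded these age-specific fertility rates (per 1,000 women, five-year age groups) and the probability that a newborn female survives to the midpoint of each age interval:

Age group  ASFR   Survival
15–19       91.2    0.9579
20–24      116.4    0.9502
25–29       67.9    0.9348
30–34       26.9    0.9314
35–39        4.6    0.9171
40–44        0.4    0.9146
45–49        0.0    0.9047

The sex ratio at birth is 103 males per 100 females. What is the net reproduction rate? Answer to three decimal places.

0.717

Proportion female at birth = 100 / (100 + 103) = 0.49261.
Weighting each age-specific rate by interval width and survival:
  15–19: 5 × 91.2/1000 × 0.9579 = 0.43680
  20–24: 5 × 116.4/1000 × 0.9502 = 0.55302
  25–29: 5 × 67.9/1000 × 0.9348 = 0.31736
  30–34: 5 × 26.9/1000 × 0.9314 = 0.12527
  35–39: 5 × 4.6/1000 × 0.9171 = 0.02109
  40–44: 5 × 0.4/1000 × 0.9146 = 0.00183
  45–49: 5 × 0.0/1000 × 0.9047 = 0.00000
Sum = 1.45537
NRR = 0.49261 × 1.45537 = 0.71693
With NRR below 1 the population is below replacement fertility.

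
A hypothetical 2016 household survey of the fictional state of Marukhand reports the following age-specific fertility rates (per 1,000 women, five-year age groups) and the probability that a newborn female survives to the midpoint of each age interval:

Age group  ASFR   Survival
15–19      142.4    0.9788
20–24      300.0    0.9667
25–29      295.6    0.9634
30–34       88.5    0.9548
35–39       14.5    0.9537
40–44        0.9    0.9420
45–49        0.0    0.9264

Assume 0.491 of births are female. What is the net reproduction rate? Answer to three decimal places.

1.997

Proportion female at birth = 0.491.
Survival-weighted fertility by age (5·fₓ·Sₓ):
  15–19: 5 × 142.4/1000 × 0.9788 = 0.69691
  20–24: 5 × 300.0/1000 × 0.9667 = 1.45005
  25–29: 5 × 295.6/1000 × 0.9634 = 1.42391
  30–34: 5 × 88.5/1000 × 0.9548 = 0.42250
  35–39: 5 × 14.5/1000 × 0.9537 = 0.06914
  40–44: 5 × 0.9/1000 × 0.9420 = 0.00424
  45–49: 5 × 0.0/1000 × 0.9264 = 0.00000
Sum = 4.06675
NRR = 0.491 × 4.06675 = 1.99677
An NRR exceeding 1 indicates intrinsic growth under these rates.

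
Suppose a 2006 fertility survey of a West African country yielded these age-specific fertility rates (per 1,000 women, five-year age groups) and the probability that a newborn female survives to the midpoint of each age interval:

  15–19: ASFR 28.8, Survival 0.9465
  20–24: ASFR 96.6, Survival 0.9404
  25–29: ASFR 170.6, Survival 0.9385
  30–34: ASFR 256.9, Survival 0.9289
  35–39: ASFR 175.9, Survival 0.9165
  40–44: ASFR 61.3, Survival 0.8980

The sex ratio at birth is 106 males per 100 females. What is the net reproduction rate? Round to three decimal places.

1.779

Proportion female at birth = 100 / (100 + 106) = 0.48544.
Per-age-group product (5 × ASFR × survival probability):
  15–19: 5 × 28.8/1000 × 0.9465 = 0.13630
  20–24: 5 × 96.6/1000 × 0.9404 = 0.45421
  25–29: 5 × 170.6/1000 × 0.9385 = 0.80054
  30–34: 5 × 256.9/1000 × 0.9289 = 1.19317
  35–39: 5 × 175.9/1000 × 0.9165 = 0.80606
  40–44: 5 × 61.3/1000 × 0.8980 = 0.27524
Sum = 3.66552
NRR = 0.48544 × 3.66552 = 1.77939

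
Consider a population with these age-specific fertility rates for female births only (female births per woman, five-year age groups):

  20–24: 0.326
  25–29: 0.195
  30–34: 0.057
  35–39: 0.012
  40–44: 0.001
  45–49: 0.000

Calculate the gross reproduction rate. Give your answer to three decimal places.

Sum of female ASFRs = 0.326 + 0.195 + 0.057 + 0.012 + 0.001 + 0.000 = 0.591
GRR = 5 × 0.591 = 2.955

2.955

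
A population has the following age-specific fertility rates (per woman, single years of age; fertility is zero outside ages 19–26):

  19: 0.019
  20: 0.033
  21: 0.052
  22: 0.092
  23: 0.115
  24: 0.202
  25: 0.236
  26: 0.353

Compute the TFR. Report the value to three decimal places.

1.102

Sum of ASFRs = 0.019 + 0.033 + 0.052 + 0.092 + 0.115 + 0.202 + 0.236 + 0.353 = 1.102
TFR = 1.102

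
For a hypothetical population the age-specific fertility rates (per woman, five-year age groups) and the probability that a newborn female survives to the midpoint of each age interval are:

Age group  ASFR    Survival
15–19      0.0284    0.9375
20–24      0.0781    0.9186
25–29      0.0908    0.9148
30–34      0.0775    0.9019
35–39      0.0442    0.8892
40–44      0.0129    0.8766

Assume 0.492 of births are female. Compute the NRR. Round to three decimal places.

Proportion female at birth = 0.492.
Each age group contributes 5 × ASFR × survival:
  15–19: 5 × 0.0284 × 0.9375 = 0.13313
  20–24: 5 × 0.0781 × 0.9186 = 0.35871
  25–29: 5 × 0.0908 × 0.9148 = 0.41532
  30–34: 5 × 0.0775 × 0.9019 = 0.34949
  35–39: 5 × 0.0442 × 0.8892 = 0.19651
  40–44: 5 × 0.0129 × 0.8766 = 0.05654
Sum = 1.50970
NRR = 0.492 × 1.50970 = 0.74277
NRR < 1, so the cohort does not fully replace itself.

0.743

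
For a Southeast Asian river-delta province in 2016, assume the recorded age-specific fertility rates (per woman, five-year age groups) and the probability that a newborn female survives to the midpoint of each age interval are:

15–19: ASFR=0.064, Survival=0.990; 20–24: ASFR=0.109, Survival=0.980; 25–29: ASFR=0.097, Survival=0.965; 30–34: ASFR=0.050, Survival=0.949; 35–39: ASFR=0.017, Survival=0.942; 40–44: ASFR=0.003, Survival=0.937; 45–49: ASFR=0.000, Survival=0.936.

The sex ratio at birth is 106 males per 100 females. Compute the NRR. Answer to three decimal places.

Proportion female at birth = 100 / (100 + 106) = 0.48544.
Each age group contributes 5 × ASFR × survival:
  15–19: 5 × 0.064 × 0.990 = 0.31680
  20–24: 5 × 0.109 × 0.980 = 0.53410
  25–29: 5 × 0.097 × 0.965 = 0.46803
  30–34: 5 × 0.050 × 0.949 = 0.23725
  35–39: 5 × 0.017 × 0.942 = 0.08007
  40–44: 5 × 0.003 × 0.937 = 0.01406
  45–49: 5 × 0.000 × 0.936 = 0.00000
Sum = 1.65031
NRR = 0.48544 × 1.65031 = 0.80113
With NRR below 1 the population is below replacement fertility.

0.801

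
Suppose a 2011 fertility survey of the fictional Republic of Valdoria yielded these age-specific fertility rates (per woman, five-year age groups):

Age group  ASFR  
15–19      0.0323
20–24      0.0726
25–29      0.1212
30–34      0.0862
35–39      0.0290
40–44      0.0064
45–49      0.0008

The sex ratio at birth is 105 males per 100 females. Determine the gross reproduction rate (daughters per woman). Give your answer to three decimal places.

Proportion female at birth = 100 / (100 + 105) = 0.48780.
Sum of ASFRs = 0.0323 + 0.0726 + 0.1212 + 0.0862 + 0.0290 + 0.0064 + 0.0008 = 0.3485
TFR = 5 × 0.3485 = 1.7425
GRR = 0.48780 × 1.7425 = 0.84999

0.850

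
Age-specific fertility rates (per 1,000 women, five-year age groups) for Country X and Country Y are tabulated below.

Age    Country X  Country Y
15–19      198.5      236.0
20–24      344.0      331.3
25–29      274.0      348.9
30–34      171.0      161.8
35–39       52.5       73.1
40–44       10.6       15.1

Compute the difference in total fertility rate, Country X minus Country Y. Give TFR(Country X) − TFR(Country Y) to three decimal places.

Country X:
  Sum of ASFRs = 198.5 + 344.0 + 274.0 + 171.0 + 52.5 + 10.6 = 1050.6
  TFR = 5 × 1050.6 / 1000 = 5.253
Country Y:
  Sum of ASFRs = 236.0 + 331.3 + 348.9 + 161.8 + 73.1 + 15.1 = 1166.2
  TFR = 5 × 1166.2 / 1000 = 5.831
Difference = 5.253 − 5.831 = -0.578

-0.578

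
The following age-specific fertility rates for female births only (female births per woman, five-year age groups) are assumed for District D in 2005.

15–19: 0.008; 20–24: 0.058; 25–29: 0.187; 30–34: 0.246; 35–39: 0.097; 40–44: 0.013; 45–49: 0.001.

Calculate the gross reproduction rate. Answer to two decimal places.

Sum of female ASFRs = 0.008 + 0.058 + 0.187 + 0.246 + 0.097 + 0.013 + 0.001 = 0.610
GRR = 5 × 0.610 = 3.05

3.05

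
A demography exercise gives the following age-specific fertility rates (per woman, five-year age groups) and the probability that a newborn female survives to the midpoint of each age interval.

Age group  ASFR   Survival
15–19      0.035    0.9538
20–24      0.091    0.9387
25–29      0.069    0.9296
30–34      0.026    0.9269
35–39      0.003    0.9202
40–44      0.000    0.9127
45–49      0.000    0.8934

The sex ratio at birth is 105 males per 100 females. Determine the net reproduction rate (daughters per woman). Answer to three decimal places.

0.512

Proportion female at birth = 100 / (100 + 105) = 0.48780.
Each age group contributes 5 × ASFR × survival:
  15–19: 5 × 0.035 × 0.9538 = 0.16692
  20–24: 5 × 0.091 × 0.9387 = 0.42711
  25–29: 5 × 0.069 × 0.9296 = 0.32071
  30–34: 5 × 0.026 × 0.9269 = 0.12050
  35–39: 5 × 0.003 × 0.9202 = 0.01380
  40–44: 5 × 0.000 × 0.9127 = 0.00000
  45–49: 5 × 0.000 × 0.8934 = 0.00000
Sum = 1.04904
NRR = 0.48780 × 1.04904 = 0.51172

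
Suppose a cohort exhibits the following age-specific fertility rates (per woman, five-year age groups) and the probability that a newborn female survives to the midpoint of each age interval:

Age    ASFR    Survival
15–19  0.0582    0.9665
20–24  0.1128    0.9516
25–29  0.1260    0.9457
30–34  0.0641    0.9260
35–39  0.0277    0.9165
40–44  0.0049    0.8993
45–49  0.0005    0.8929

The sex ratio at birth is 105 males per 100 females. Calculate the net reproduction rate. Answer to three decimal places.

0.908

Proportion female at birth = 100 / (100 + 105) = 0.48780.
Survival-weighted fertility by age (5·fₓ·Sₓ):
  15–19: 5 × 0.0582 × 0.9665 = 0.28125
  20–24: 5 × 0.1128 × 0.9516 = 0.53670
  25–29: 5 × 0.1260 × 0.9457 = 0.59579
  30–34: 5 × 0.0641 × 0.9260 = 0.29678
  35–39: 5 × 0.0277 × 0.9165 = 0.12694
  40–44: 5 × 0.0049 × 0.8993 = 0.02203
  45–49: 5 × 0.0005 × 0.8929 = 0.00223
Sum = 1.86172
NRR = 0.48780 × 1.86172 = 0.90815
NRR < 1, so the cohort does not fully replace itself.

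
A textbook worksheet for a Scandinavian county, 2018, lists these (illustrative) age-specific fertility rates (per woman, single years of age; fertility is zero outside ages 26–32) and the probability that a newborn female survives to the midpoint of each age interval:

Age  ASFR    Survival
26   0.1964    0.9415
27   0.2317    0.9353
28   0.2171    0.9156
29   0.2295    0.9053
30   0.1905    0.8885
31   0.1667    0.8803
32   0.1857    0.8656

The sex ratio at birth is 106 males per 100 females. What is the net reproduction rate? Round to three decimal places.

0.624

Proportion female at birth = 100 / (100 + 106) = 0.48544.
Per-age-group product (1 × ASFR × survival probability):
  26: 1 × 0.1964 × 0.9415 = 0.18491
  27: 1 × 0.2317 × 0.9353 = 0.21671
  28: 1 × 0.2171 × 0.9156 = 0.19878
  29: 1 × 0.2295 × 0.9053 = 0.20777
  30: 1 × 0.1905 × 0.8885 = 0.16926
  31: 1 × 0.1667 × 0.8803 = 0.14675
  32: 1 × 0.1857 × 0.8656 = 0.16074
Sum = 1.28492
NRR = 0.48544 × 1.28492 = 0.62375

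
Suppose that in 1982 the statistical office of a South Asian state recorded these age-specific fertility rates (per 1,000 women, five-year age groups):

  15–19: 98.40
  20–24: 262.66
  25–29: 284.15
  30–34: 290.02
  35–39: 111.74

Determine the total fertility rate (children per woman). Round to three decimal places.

Sum of ASFRs = 98.40 + 262.66 + 284.15 + 290.02 + 111.74 = 1046.97
TFR = 5 × 1046.97 / 1000 = 5.23485

5.235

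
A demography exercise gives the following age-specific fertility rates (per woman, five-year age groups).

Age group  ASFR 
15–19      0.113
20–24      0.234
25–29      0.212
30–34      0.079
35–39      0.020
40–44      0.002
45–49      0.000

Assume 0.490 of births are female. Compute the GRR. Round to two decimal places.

1.62

Proportion female at birth = 0.490.
Sum of ASFRs = 0.113 + 0.234 + 0.212 + 0.079 + 0.020 + 0.002 + 0.000 = 0.660
TFR = 5 × 0.660 = 3.3
GRR = 0.490 × 3.3 = 1.61700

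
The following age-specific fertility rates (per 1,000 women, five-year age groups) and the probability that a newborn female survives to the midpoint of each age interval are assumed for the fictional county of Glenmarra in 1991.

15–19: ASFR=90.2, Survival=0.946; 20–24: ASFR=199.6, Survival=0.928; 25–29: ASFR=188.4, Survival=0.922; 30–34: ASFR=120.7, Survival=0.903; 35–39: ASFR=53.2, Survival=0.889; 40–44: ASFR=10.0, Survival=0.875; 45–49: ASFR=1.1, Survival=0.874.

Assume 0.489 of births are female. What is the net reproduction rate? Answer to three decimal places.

Proportion female at birth = 0.489.
Per-age-group product (5 × ASFR × survival probability):
  15–19: 5 × 90.2/1000 × 0.946 = 0.42665
  20–24: 5 × 199.6/1000 × 0.928 = 0.92614
  25–29: 5 × 188.4/1000 × 0.922 = 0.86852
  30–34: 5 × 120.7/1000 × 0.903 = 0.54496
  35–39: 5 × 53.2/1000 × 0.889 = 0.23647
  40–44: 5 × 10.0/1000 × 0.875 = 0.04375
  45–49: 5 × 1.1/1000 × 0.874 = 0.00481
Sum = 3.05130
NRR = 0.489 × 3.05130 = 1.49209
NRR > 1, so each generation more than replaces itself.

1.492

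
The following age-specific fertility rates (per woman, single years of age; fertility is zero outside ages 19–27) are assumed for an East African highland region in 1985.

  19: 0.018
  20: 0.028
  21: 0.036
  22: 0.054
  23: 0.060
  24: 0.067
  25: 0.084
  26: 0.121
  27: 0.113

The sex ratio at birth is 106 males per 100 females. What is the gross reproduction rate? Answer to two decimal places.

0.28

Proportion female at birth = 100 / (100 + 106) = 0.48544.
Sum of ASFRs = 0.018 + 0.028 + 0.036 + 0.054 + 0.060 + 0.067 + 0.084 + 0.121 + 0.113 = 0.581
TFR = 0.581
GRR = 0.48544 × 0.581 = 0.28204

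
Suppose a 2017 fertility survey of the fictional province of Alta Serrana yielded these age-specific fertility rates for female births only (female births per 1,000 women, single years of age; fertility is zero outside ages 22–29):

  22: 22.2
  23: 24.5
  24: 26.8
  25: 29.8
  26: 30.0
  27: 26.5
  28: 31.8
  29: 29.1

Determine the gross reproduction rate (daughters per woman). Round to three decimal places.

0.221

Sum of female ASFRs = 22.2 + 24.5 + 26.8 + 29.8 + 30.0 + 26.5 + 31.8 + 29.1 = 220.7
GRR = 220.7 / 1000 = 0.2207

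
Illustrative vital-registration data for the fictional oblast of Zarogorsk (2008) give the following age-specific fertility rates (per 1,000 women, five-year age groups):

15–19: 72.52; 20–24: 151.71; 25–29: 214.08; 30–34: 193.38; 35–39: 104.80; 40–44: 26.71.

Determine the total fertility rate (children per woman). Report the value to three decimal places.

Sum of ASFRs = 72.52 + 151.71 + 214.08 + 193.38 + 104.80 + 26.71 = 763.20
TFR = 5 × 763.20 / 1000 = 3.816

3.816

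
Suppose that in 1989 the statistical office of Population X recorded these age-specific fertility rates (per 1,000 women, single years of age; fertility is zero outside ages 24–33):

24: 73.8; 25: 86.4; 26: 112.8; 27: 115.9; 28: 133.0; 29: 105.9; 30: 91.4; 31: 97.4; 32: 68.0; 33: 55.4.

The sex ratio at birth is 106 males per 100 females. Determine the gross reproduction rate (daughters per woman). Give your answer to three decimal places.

Proportion female at birth = 100 / (100 + 106) = 0.48544.
Sum of ASFRs = 73.8 + 86.4 + 112.8 + 115.9 + 133.0 + 105.9 + 91.4 + 97.4 + 68.0 + 55.4 = 940.0
TFR = 940.0 / 1000 = 0.94
GRR = 0.48544 × 0.94 = 0.45631

0.456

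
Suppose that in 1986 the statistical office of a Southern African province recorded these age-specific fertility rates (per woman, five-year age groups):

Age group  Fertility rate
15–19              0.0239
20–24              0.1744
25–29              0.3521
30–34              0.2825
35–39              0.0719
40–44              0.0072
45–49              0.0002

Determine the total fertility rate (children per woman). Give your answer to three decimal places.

4.561

Sum of ASFRs = 0.0239 + 0.1744 + 0.3521 + 0.2825 + 0.0719 + 0.0072 + 0.0002 = 0.9122
TFR = 5 × 0.9122 = 4.561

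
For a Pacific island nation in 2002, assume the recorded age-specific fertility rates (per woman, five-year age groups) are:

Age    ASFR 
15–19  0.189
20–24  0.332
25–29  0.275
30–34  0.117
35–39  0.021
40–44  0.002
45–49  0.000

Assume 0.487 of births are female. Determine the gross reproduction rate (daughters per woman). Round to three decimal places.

2.279

Proportion female at birth = 0.487.
Sum of ASFRs = 0.189 + 0.332 + 0.275 + 0.117 + 0.021 + 0.002 + 0.000 = 0.936
TFR = 5 × 0.936 = 4.68
GRR = 0.487 × 4.68 = 2.27916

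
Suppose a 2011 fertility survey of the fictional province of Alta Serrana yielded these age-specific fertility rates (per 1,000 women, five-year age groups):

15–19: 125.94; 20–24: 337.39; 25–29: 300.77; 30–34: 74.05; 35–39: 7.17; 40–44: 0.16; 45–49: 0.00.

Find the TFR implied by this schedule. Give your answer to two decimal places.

4.23

Sum of ASFRs = 125.94 + 337.39 + 300.77 + 74.05 + 7.17 + 0.16 + 0.00 = 845.48
TFR = 5 × 845.48 / 1000 = 4.2274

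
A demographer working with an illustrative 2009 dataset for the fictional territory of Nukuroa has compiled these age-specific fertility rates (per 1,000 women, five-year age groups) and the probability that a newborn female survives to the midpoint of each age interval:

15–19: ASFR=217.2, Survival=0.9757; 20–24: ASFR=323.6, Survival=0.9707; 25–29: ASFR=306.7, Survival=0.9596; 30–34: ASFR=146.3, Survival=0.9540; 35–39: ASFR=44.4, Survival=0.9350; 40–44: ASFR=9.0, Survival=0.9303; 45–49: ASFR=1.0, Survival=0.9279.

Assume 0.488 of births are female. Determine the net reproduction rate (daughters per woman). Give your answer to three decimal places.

Proportion female at birth = 0.488.
Each age group contributes 5 × ASFR × survival:
  15–19: 5 × 217.2/1000 × 0.9757 = 1.05961
  20–24: 5 × 323.6/1000 × 0.9707 = 1.57059
  25–29: 5 × 306.7/1000 × 0.9596 = 1.47155
  30–34: 5 × 146.3/1000 × 0.9540 = 0.69785
  35–39: 5 × 44.4/1000 × 0.9350 = 0.20757
  40–44: 5 × 9.0/1000 × 0.9303 = 0.04186
  45–49: 5 × 1.0/1000 × 0.9279 = 0.00464
Sum = 5.05367
NRR = 0.488 × 5.05367 = 2.46619
NRR > 1, so each generation more than replaces itself.

2.466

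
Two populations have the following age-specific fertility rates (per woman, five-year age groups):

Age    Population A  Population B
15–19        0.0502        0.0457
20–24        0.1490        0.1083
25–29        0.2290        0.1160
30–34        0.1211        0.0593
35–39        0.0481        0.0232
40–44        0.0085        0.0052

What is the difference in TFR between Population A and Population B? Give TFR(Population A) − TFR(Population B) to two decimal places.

Population A:
  Sum of ASFRs = 0.0502 + 0.1490 + 0.2290 + 0.1211 + 0.0481 + 0.0085 = 0.6059
  TFR = 5 × 0.6059 = 3.0295
Population B:
  Sum of ASFRs = 0.0457 + 0.1083 + 0.1160 + 0.0593 + 0.0232 + 0.0052 = 0.3577
  TFR = 5 × 0.3577 = 1.7885
Difference = 3.0295 − 1.7885 = 1.241

1.24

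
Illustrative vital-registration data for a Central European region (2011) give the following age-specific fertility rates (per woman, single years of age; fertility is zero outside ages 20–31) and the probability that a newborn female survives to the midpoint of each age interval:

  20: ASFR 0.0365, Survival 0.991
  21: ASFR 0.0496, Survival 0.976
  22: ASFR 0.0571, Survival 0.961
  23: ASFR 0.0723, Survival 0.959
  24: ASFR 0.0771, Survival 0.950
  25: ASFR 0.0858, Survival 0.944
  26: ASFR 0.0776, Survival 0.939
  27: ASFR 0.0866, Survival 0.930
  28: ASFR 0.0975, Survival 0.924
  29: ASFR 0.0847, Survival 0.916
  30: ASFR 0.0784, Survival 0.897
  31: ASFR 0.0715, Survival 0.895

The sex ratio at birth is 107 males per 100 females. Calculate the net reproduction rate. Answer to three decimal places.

Proportion female at birth = 100 / (100 + 107) = 0.48309.
Weighting each age-specific rate by interval width and survival:
  20: 1 × 0.0365 × 0.991 = 0.03617
  21: 1 × 0.0496 × 0.976 = 0.04841
  22: 1 × 0.0571 × 0.961 = 0.05487
  23: 1 × 0.0723 × 0.959 = 0.06934
  24: 1 × 0.0771 × 0.950 = 0.07325
  25: 1 × 0.0858 × 0.944 = 0.08100
  26: 1 × 0.0776 × 0.939 = 0.07287
  27: 1 × 0.0866 × 0.930 = 0.08054
  28: 1 × 0.0975 × 0.924 = 0.09009
  29: 1 × 0.0847 × 0.916 = 0.07759
  30: 1 × 0.0784 × 0.897 = 0.07032
  31: 1 × 0.0715 × 0.895 = 0.06399
Sum = 0.81844
NRR = 0.48309 × 0.81844 = 0.39538

0.395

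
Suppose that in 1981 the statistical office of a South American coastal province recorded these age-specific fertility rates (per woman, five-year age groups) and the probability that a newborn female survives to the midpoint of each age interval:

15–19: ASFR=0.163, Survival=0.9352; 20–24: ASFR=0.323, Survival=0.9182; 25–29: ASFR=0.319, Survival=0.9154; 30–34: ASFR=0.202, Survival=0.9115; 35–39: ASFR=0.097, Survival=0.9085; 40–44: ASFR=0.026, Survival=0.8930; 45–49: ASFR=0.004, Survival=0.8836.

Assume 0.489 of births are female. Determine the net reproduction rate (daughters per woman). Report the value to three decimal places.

2.543

Proportion female at birth = 0.489.
Each age group contributes 5 × ASFR × survival:
  15–19: 5 × 0.163 × 0.9352 = 0.76219
  20–24: 5 × 0.323 × 0.9182 = 1.48289
  25–29: 5 × 0.319 × 0.9154 = 1.46006
  30–34: 5 × 0.202 × 0.9115 = 0.92062
  35–39: 5 × 0.097 × 0.9085 = 0.44062
  40–44: 5 × 0.026 × 0.8930 = 0.11609
  45–49: 5 × 0.004 × 0.8836 = 0.01767
Sum = 5.20014
NRR = 0.489 × 5.20014 = 2.54287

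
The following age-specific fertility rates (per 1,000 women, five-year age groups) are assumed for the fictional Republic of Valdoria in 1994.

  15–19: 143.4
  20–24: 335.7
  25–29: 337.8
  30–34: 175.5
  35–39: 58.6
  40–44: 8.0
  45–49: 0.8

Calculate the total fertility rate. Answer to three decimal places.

Sum of ASFRs = 143.4 + 335.7 + 337.8 + 175.5 + 58.6 + 8.0 + 0.8 = 1059.8
TFR = 5 × 1059.8 / 1000 = 5.299

5.299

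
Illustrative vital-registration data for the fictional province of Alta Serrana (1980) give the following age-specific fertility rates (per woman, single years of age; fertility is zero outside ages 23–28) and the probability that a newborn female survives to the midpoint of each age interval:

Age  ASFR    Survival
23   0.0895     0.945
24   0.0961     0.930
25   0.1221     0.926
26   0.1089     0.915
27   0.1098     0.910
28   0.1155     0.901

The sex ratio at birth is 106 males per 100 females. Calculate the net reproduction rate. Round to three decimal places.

0.287

Proportion female at birth = 100 / (100 + 106) = 0.48544.
Survival-weighted fertility by age (1·fₓ·Sₓ):
  23: 1 × 0.0895 × 0.945 = 0.08458
  24: 1 × 0.0961 × 0.930 = 0.08937
  25: 1 × 0.1221 × 0.926 = 0.11306
  26: 1 × 0.1089 × 0.915 = 0.09964
  27: 1 × 0.1098 × 0.910 = 0.09992
  28: 1 × 0.1155 × 0.901 = 0.10407
Sum = 0.59064
NRR = 0.48544 × 0.59064 = 0.28672
NRR < 1, so the cohort does not fully replace itself.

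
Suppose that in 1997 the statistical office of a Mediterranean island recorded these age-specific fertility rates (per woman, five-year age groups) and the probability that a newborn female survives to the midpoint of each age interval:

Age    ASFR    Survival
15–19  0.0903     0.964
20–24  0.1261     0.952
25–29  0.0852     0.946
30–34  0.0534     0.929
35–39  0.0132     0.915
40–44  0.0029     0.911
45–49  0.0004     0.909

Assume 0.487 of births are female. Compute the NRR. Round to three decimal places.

0.858

Proportion female at birth = 0.487.
Each age group contributes 5 × ASFR × survival:
  15–19: 5 × 0.0903 × 0.964 = 0.43525
  20–24: 5 × 0.1261 × 0.952 = 0.60024
  25–29: 5 × 0.0852 × 0.946 = 0.40300
  30–34: 5 × 0.0534 × 0.929 = 0.24804
  35–39: 5 × 0.0132 × 0.915 = 0.06039
  40–44: 5 × 0.0029 × 0.911 = 0.01321
  45–49: 5 × 0.0004 × 0.909 = 0.00182
Sum = 1.76195
NRR = 0.487 × 1.76195 = 0.85807
With NRR below 1 the population is below replacement fertility.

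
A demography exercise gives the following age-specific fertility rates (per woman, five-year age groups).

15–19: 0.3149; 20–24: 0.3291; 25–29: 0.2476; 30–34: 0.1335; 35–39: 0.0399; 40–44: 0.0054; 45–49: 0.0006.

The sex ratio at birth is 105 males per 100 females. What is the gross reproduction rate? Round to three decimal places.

Proportion female at birth = 100 / (100 + 105) = 0.48780.
Sum of ASFRs = 0.3149 + 0.3291 + 0.2476 + 0.1335 + 0.0399 + 0.0054 + 0.0006 = 1.0710
TFR = 5 × 1.0710 = 5.355
GRR = 0.48780 × 5.355 = 2.61217

2.612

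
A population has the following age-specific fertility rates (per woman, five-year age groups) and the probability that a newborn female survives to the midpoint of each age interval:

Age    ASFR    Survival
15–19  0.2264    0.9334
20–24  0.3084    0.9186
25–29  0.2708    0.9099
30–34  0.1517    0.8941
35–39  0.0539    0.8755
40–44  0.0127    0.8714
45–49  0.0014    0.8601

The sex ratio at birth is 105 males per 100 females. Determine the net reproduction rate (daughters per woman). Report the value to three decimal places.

Proportion female at birth = 100 / (100 + 105) = 0.48780.
Weighting each age-specific rate by interval width and survival:
  15–19: 5 × 0.2264 × 0.9334 = 1.05661
  20–24: 5 × 0.3084 × 0.9186 = 1.41648
  25–29: 5 × 0.2708 × 0.9099 = 1.23200
  30–34: 5 × 0.1517 × 0.8941 = 0.67817
  35–39: 5 × 0.0539 × 0.8755 = 0.23595
  40–44: 5 × 0.0127 × 0.8714 = 0.05533
  45–49: 5 × 0.0014 × 0.8601 = 0.00602
Sum = 4.68056
NRR = 0.48780 × 4.68056 = 2.28318

2.283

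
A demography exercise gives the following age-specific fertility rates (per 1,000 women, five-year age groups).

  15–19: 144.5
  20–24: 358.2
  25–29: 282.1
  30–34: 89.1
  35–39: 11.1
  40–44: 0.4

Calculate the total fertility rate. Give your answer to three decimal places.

Sum of ASFRs = 144.5 + 358.2 + 282.1 + 89.1 + 11.1 + 0.4 = 885.4
TFR = 5 × 885.4 / 1000 = 4.427

4.427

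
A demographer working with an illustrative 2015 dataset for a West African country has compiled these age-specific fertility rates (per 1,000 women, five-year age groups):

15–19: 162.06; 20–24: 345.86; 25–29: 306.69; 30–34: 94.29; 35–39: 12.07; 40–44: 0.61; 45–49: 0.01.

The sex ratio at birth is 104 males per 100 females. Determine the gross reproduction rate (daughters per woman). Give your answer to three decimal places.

Proportion female at birth = 100 / (100 + 104) = 0.49020.
Sum of ASFRs = 162.06 + 345.86 + 306.69 + 94.29 + 12.07 + 0.61 + 0.01 = 921.59
TFR = 5 × 921.59 / 1000 = 4.60795
GRR = 0.49020 × 4.60795 = 2.25882

2.259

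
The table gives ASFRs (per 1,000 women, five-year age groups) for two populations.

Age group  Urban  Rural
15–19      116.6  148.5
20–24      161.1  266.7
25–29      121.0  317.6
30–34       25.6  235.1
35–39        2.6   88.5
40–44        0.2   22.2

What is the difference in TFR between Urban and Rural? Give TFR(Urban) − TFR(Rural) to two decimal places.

-3.26

Urban:
  Sum of ASFRs = 116.6 + 161.1 + 121.0 + 25.6 + 2.6 + 0.2 = 427.1
  TFR = 5 × 427.1 / 1000 = 2.1355
Rural:
  Sum of ASFRs = 148.5 + 266.7 + 317.6 + 235.1 + 88.5 + 22.2 = 1078.6
  TFR = 5 × 1078.6 / 1000 = 5.393
Difference = 2.1355 − 5.393 = -3.2575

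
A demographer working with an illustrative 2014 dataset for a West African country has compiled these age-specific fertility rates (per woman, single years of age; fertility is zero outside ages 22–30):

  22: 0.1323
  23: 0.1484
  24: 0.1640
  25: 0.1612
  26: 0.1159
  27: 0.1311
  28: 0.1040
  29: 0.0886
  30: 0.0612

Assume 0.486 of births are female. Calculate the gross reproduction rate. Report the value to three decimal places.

Proportion female at birth = 0.486.
Sum of ASFRs = 0.1323 + 0.1484 + 0.1640 + 0.1612 + 0.1159 + 0.1311 + 0.1040 + 0.0886 + 0.0612 = 1.1067
TFR = 1.1067
GRR = 0.486 × 1.1067 = 0.53786

0.538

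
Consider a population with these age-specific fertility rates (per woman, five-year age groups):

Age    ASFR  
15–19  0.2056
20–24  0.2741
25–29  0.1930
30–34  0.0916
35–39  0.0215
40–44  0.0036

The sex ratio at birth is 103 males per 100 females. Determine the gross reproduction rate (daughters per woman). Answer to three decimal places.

1.944

Proportion female at birth = 100 / (100 + 103) = 0.49261.
Sum of ASFRs = 0.2056 + 0.2741 + 0.1930 + 0.0916 + 0.0215 + 0.0036 = 0.7894
TFR = 5 × 0.7894 = 3.947
GRR = 0.49261 × 3.947 = 1.94433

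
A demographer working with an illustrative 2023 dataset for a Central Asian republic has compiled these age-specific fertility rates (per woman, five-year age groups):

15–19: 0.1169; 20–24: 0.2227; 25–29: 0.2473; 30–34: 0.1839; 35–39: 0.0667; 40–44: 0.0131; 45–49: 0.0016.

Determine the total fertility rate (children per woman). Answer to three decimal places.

Sum of ASFRs = 0.1169 + 0.2227 + 0.2473 + 0.1839 + 0.0667 + 0.0131 + 0.0016 = 0.8522
TFR = 5 × 0.8522 = 4.261

4.261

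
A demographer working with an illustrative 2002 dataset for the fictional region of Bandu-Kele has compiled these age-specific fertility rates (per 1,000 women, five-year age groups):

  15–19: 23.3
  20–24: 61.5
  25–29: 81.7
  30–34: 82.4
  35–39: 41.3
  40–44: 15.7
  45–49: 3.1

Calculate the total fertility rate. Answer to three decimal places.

Sum of ASFRs = 23.3 + 61.5 + 81.7 + 82.4 + 41.3 + 15.7 + 3.1 = 309.0
TFR = 5 × 309.0 / 1000 = 1.545

1.545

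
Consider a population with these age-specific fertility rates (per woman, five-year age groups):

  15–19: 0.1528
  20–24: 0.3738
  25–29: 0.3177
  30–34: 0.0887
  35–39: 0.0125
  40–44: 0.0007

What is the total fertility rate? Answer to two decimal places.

Sum of ASFRs = 0.1528 + 0.3738 + 0.3177 + 0.0887 + 0.0125 + 0.0007 = 0.9462
TFR = 5 × 0.9462 = 4.731

4.73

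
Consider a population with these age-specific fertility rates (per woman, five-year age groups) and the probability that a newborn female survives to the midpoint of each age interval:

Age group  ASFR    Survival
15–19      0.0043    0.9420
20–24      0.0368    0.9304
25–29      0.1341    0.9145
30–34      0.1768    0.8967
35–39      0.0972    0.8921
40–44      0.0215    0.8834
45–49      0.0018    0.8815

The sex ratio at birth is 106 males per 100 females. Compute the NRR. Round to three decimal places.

Proportion female at birth = 100 / (100 + 106) = 0.48544.
Survival-weighted fertility by age (5·fₓ·Sₓ):
  15–19: 5 × 0.0043 × 0.9420 = 0.02025
  20–24: 5 × 0.0368 × 0.9304 = 0.17119
  25–29: 5 × 0.1341 × 0.9145 = 0.61317
  30–34: 5 × 0.1768 × 0.8967 = 0.79268
  35–39: 5 × 0.0972 × 0.8921 = 0.43356
  40–44: 5 × 0.0215 × 0.8834 = 0.09497
  45–49: 5 × 0.0018 × 0.8815 = 0.00793
Sum = 2.13375
NRR = 0.48544 × 2.13375 = 1.03581

1.036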